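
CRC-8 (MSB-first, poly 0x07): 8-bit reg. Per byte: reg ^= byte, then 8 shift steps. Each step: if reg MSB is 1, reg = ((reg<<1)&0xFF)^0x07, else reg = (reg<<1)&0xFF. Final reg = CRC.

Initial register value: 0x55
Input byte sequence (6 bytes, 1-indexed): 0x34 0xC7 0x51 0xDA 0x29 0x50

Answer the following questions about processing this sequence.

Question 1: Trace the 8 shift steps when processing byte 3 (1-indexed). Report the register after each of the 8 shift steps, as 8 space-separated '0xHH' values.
After byte 1 (0x34): reg=0x20
After byte 2 (0xC7): reg=0xBB
Register before byte 3: 0xBB
After XOR with byte 0x51: 0xEA

Answer: 0xD3 0xA1 0x45 0x8A 0x13 0x26 0x4C 0x98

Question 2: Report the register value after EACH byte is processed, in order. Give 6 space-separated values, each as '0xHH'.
0x20 0xBB 0x98 0xC9 0xAE 0xF4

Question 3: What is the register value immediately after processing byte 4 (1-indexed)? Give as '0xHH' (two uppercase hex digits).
After byte 1 (0x34): reg=0x20
After byte 2 (0xC7): reg=0xBB
After byte 3 (0x51): reg=0x98
After byte 4 (0xDA): reg=0xC9

Answer: 0xC9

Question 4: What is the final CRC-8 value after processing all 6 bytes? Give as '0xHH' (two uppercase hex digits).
Answer: 0xF4

Derivation:
After byte 1 (0x34): reg=0x20
After byte 2 (0xC7): reg=0xBB
After byte 3 (0x51): reg=0x98
After byte 4 (0xDA): reg=0xC9
After byte 5 (0x29): reg=0xAE
After byte 6 (0x50): reg=0xF4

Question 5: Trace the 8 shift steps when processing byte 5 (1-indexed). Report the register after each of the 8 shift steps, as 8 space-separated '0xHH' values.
After byte 1 (0x34): reg=0x20
After byte 2 (0xC7): reg=0xBB
After byte 3 (0x51): reg=0x98
After byte 4 (0xDA): reg=0xC9
Register before byte 5: 0xC9
After XOR with byte 0x29: 0xE0

Answer: 0xC7 0x89 0x15 0x2A 0x54 0xA8 0x57 0xAE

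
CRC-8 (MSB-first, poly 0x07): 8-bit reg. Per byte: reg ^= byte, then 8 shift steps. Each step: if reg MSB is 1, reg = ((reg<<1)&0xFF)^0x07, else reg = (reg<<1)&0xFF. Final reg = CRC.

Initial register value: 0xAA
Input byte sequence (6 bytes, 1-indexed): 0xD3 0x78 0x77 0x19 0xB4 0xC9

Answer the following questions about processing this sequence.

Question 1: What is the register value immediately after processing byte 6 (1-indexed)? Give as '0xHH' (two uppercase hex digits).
Answer: 0x90

Derivation:
After byte 1 (0xD3): reg=0x68
After byte 2 (0x78): reg=0x70
After byte 3 (0x77): reg=0x15
After byte 4 (0x19): reg=0x24
After byte 5 (0xB4): reg=0xF9
After byte 6 (0xC9): reg=0x90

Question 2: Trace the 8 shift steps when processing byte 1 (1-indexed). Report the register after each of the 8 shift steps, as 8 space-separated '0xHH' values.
Register before byte 1: 0xAA
After XOR with byte 0xD3: 0x79

Answer: 0xF2 0xE3 0xC1 0x85 0x0D 0x1A 0x34 0x68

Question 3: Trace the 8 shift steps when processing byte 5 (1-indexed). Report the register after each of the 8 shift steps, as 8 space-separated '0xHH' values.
After byte 1 (0xD3): reg=0x68
After byte 2 (0x78): reg=0x70
After byte 3 (0x77): reg=0x15
After byte 4 (0x19): reg=0x24
Register before byte 5: 0x24
After XOR with byte 0xB4: 0x90

Answer: 0x27 0x4E 0x9C 0x3F 0x7E 0xFC 0xFF 0xF9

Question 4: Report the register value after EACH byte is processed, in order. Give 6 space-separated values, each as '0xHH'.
0x68 0x70 0x15 0x24 0xF9 0x90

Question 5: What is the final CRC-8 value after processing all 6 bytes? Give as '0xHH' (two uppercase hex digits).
Answer: 0x90

Derivation:
After byte 1 (0xD3): reg=0x68
After byte 2 (0x78): reg=0x70
After byte 3 (0x77): reg=0x15
After byte 4 (0x19): reg=0x24
After byte 5 (0xB4): reg=0xF9
After byte 6 (0xC9): reg=0x90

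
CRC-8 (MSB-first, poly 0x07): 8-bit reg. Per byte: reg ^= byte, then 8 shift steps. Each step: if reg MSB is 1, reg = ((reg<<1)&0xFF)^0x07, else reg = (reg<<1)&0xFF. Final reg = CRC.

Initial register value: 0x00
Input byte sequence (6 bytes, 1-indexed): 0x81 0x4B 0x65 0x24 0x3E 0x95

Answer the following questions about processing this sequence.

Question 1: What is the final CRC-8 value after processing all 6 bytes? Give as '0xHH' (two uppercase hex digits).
Answer: 0x8C

Derivation:
After byte 1 (0x81): reg=0x8E
After byte 2 (0x4B): reg=0x55
After byte 3 (0x65): reg=0x90
After byte 4 (0x24): reg=0x05
After byte 5 (0x3E): reg=0xA1
After byte 6 (0x95): reg=0x8C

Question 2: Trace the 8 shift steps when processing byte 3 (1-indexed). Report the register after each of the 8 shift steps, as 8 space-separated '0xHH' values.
After byte 1 (0x81): reg=0x8E
After byte 2 (0x4B): reg=0x55
Register before byte 3: 0x55
After XOR with byte 0x65: 0x30

Answer: 0x60 0xC0 0x87 0x09 0x12 0x24 0x48 0x90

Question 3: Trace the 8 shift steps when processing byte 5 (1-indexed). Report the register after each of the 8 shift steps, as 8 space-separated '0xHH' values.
Answer: 0x76 0xEC 0xDF 0xB9 0x75 0xEA 0xD3 0xA1

Derivation:
After byte 1 (0x81): reg=0x8E
After byte 2 (0x4B): reg=0x55
After byte 3 (0x65): reg=0x90
After byte 4 (0x24): reg=0x05
Register before byte 5: 0x05
After XOR with byte 0x3E: 0x3B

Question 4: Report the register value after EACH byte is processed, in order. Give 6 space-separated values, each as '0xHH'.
0x8E 0x55 0x90 0x05 0xA1 0x8C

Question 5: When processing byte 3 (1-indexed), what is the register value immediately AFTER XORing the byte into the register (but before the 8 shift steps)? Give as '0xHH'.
Answer: 0x30

Derivation:
Register before byte 3: 0x55
Byte 3: 0x65
0x55 XOR 0x65 = 0x30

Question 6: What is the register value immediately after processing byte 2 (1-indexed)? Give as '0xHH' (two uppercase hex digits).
After byte 1 (0x81): reg=0x8E
After byte 2 (0x4B): reg=0x55

Answer: 0x55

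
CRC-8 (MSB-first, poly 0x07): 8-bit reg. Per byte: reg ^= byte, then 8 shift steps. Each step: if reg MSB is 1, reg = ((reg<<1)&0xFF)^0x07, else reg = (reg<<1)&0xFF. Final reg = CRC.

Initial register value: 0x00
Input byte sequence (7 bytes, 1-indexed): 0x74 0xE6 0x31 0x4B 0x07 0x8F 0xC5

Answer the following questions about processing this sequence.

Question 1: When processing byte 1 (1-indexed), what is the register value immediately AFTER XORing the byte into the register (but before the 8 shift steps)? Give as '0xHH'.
Register before byte 1: 0x00
Byte 1: 0x74
0x00 XOR 0x74 = 0x74

Answer: 0x74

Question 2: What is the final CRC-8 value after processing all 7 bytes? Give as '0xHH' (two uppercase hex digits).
Answer: 0x06

Derivation:
After byte 1 (0x74): reg=0x4B
After byte 2 (0xE6): reg=0x4A
After byte 3 (0x31): reg=0x66
After byte 4 (0x4B): reg=0xC3
After byte 5 (0x07): reg=0x52
After byte 6 (0x8F): reg=0x1D
After byte 7 (0xC5): reg=0x06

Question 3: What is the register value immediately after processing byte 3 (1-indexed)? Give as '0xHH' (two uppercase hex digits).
Answer: 0x66

Derivation:
After byte 1 (0x74): reg=0x4B
After byte 2 (0xE6): reg=0x4A
After byte 3 (0x31): reg=0x66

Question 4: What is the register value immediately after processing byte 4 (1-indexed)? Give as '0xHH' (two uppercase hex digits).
After byte 1 (0x74): reg=0x4B
After byte 2 (0xE6): reg=0x4A
After byte 3 (0x31): reg=0x66
After byte 4 (0x4B): reg=0xC3

Answer: 0xC3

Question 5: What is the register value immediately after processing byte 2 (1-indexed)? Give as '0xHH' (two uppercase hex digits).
Answer: 0x4A

Derivation:
After byte 1 (0x74): reg=0x4B
After byte 2 (0xE6): reg=0x4A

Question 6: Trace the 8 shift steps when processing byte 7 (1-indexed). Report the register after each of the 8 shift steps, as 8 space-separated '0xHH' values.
After byte 1 (0x74): reg=0x4B
After byte 2 (0xE6): reg=0x4A
After byte 3 (0x31): reg=0x66
After byte 4 (0x4B): reg=0xC3
After byte 5 (0x07): reg=0x52
After byte 6 (0x8F): reg=0x1D
Register before byte 7: 0x1D
After XOR with byte 0xC5: 0xD8

Answer: 0xB7 0x69 0xD2 0xA3 0x41 0x82 0x03 0x06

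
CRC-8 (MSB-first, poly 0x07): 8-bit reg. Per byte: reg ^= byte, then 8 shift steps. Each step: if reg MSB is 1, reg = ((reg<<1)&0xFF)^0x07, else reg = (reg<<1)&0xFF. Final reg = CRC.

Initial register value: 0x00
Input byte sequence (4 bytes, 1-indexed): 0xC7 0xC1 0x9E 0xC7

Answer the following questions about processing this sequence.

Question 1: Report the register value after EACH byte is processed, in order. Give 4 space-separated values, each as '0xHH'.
0x5B 0xCF 0xB0 0x42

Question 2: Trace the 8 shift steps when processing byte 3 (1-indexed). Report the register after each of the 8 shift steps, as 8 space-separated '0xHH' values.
Answer: 0xA2 0x43 0x86 0x0B 0x16 0x2C 0x58 0xB0

Derivation:
After byte 1 (0xC7): reg=0x5B
After byte 2 (0xC1): reg=0xCF
Register before byte 3: 0xCF
After XOR with byte 0x9E: 0x51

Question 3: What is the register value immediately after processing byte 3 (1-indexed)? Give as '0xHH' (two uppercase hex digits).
Answer: 0xB0

Derivation:
After byte 1 (0xC7): reg=0x5B
After byte 2 (0xC1): reg=0xCF
After byte 3 (0x9E): reg=0xB0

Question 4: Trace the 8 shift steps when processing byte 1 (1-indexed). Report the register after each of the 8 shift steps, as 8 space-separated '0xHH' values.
Answer: 0x89 0x15 0x2A 0x54 0xA8 0x57 0xAE 0x5B

Derivation:
Register before byte 1: 0x00
After XOR with byte 0xC7: 0xC7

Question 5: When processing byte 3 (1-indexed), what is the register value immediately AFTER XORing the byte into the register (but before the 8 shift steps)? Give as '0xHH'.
Answer: 0x51

Derivation:
Register before byte 3: 0xCF
Byte 3: 0x9E
0xCF XOR 0x9E = 0x51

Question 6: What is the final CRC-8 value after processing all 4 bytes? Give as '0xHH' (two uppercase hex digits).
Answer: 0x42

Derivation:
After byte 1 (0xC7): reg=0x5B
After byte 2 (0xC1): reg=0xCF
After byte 3 (0x9E): reg=0xB0
After byte 4 (0xC7): reg=0x42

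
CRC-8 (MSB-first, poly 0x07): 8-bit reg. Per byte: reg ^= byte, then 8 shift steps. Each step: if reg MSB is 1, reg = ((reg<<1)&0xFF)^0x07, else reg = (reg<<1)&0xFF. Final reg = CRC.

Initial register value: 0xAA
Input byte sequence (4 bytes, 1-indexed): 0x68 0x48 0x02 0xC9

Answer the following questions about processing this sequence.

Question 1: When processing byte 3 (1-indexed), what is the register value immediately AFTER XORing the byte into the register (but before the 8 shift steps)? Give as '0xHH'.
Register before byte 3: 0x38
Byte 3: 0x02
0x38 XOR 0x02 = 0x3A

Answer: 0x3A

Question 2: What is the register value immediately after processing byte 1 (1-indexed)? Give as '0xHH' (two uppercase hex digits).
Answer: 0x40

Derivation:
After byte 1 (0x68): reg=0x40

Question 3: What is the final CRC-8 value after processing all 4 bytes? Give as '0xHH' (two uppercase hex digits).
After byte 1 (0x68): reg=0x40
After byte 2 (0x48): reg=0x38
After byte 3 (0x02): reg=0xA6
After byte 4 (0xC9): reg=0x0A

Answer: 0x0A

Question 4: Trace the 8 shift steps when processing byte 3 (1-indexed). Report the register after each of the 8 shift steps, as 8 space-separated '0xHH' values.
After byte 1 (0x68): reg=0x40
After byte 2 (0x48): reg=0x38
Register before byte 3: 0x38
After XOR with byte 0x02: 0x3A

Answer: 0x74 0xE8 0xD7 0xA9 0x55 0xAA 0x53 0xA6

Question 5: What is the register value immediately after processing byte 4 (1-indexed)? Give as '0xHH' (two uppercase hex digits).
Answer: 0x0A

Derivation:
After byte 1 (0x68): reg=0x40
After byte 2 (0x48): reg=0x38
After byte 3 (0x02): reg=0xA6
After byte 4 (0xC9): reg=0x0A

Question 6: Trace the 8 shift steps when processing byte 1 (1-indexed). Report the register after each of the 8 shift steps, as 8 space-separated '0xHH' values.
Register before byte 1: 0xAA
After XOR with byte 0x68: 0xC2

Answer: 0x83 0x01 0x02 0x04 0x08 0x10 0x20 0x40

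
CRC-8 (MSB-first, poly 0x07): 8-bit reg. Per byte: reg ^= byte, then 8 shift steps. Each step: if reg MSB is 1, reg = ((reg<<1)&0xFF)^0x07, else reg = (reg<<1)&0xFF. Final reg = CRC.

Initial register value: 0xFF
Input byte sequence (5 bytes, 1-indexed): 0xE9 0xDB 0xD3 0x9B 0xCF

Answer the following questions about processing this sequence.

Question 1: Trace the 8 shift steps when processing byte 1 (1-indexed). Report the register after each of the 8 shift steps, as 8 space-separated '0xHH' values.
Register before byte 1: 0xFF
After XOR with byte 0xE9: 0x16

Answer: 0x2C 0x58 0xB0 0x67 0xCE 0x9B 0x31 0x62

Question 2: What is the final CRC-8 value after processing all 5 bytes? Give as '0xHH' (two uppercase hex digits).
After byte 1 (0xE9): reg=0x62
After byte 2 (0xDB): reg=0x26
After byte 3 (0xD3): reg=0xC5
After byte 4 (0x9B): reg=0x9D
After byte 5 (0xCF): reg=0xB9

Answer: 0xB9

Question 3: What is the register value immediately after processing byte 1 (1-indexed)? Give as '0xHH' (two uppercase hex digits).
Answer: 0x62

Derivation:
After byte 1 (0xE9): reg=0x62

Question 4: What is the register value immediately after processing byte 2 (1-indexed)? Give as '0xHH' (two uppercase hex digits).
Answer: 0x26

Derivation:
After byte 1 (0xE9): reg=0x62
After byte 2 (0xDB): reg=0x26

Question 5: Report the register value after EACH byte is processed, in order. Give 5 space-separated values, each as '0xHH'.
0x62 0x26 0xC5 0x9D 0xB9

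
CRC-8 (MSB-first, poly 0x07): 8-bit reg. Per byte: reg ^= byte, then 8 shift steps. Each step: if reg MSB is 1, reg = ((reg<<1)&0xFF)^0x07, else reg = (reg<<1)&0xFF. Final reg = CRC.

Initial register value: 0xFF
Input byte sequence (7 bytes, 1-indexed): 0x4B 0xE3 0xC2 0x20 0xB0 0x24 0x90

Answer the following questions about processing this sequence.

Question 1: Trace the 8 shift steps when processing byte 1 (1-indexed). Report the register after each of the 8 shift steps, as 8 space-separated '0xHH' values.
Register before byte 1: 0xFF
After XOR with byte 0x4B: 0xB4

Answer: 0x6F 0xDE 0xBB 0x71 0xE2 0xC3 0x81 0x05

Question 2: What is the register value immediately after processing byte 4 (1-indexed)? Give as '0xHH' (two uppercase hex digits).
After byte 1 (0x4B): reg=0x05
After byte 2 (0xE3): reg=0xBC
After byte 3 (0xC2): reg=0x7D
After byte 4 (0x20): reg=0x94

Answer: 0x94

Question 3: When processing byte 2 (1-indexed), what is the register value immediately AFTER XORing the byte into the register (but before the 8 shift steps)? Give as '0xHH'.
Register before byte 2: 0x05
Byte 2: 0xE3
0x05 XOR 0xE3 = 0xE6

Answer: 0xE6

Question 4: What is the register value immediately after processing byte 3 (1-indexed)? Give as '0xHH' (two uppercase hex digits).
Answer: 0x7D

Derivation:
After byte 1 (0x4B): reg=0x05
After byte 2 (0xE3): reg=0xBC
After byte 3 (0xC2): reg=0x7D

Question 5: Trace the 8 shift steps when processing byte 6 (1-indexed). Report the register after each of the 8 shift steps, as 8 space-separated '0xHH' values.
After byte 1 (0x4B): reg=0x05
After byte 2 (0xE3): reg=0xBC
After byte 3 (0xC2): reg=0x7D
After byte 4 (0x20): reg=0x94
After byte 5 (0xB0): reg=0xFC
Register before byte 6: 0xFC
After XOR with byte 0x24: 0xD8

Answer: 0xB7 0x69 0xD2 0xA3 0x41 0x82 0x03 0x06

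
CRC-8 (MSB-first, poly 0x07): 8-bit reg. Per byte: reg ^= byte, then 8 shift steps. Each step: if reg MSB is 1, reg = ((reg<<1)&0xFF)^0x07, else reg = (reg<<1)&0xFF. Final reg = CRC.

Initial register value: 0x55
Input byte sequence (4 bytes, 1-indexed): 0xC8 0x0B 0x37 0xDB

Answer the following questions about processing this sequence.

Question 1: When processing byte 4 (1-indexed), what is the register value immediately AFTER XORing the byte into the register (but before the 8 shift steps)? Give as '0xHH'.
Register before byte 4: 0x2A
Byte 4: 0xDB
0x2A XOR 0xDB = 0xF1

Answer: 0xF1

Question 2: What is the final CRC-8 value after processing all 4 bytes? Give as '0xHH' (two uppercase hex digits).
Answer: 0xD9

Derivation:
After byte 1 (0xC8): reg=0xDA
After byte 2 (0x0B): reg=0x39
After byte 3 (0x37): reg=0x2A
After byte 4 (0xDB): reg=0xD9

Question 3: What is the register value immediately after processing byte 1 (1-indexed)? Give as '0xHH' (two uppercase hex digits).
After byte 1 (0xC8): reg=0xDA

Answer: 0xDA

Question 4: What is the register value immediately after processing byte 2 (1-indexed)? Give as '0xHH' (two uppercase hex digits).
After byte 1 (0xC8): reg=0xDA
After byte 2 (0x0B): reg=0x39

Answer: 0x39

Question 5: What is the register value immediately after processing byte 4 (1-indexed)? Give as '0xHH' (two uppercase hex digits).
After byte 1 (0xC8): reg=0xDA
After byte 2 (0x0B): reg=0x39
After byte 3 (0x37): reg=0x2A
After byte 4 (0xDB): reg=0xD9

Answer: 0xD9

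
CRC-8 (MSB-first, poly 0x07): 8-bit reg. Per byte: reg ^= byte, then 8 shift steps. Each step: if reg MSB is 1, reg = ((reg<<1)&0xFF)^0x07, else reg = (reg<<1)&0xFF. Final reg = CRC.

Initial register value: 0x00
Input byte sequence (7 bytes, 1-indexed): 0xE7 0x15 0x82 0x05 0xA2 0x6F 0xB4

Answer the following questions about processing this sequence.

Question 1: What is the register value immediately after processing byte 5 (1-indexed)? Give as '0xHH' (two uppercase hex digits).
After byte 1 (0xE7): reg=0xBB
After byte 2 (0x15): reg=0x43
After byte 3 (0x82): reg=0x49
After byte 4 (0x05): reg=0xE3
After byte 5 (0xA2): reg=0xC0

Answer: 0xC0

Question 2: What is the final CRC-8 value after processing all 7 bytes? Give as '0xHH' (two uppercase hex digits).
After byte 1 (0xE7): reg=0xBB
After byte 2 (0x15): reg=0x43
After byte 3 (0x82): reg=0x49
After byte 4 (0x05): reg=0xE3
After byte 5 (0xA2): reg=0xC0
After byte 6 (0x6F): reg=0x44
After byte 7 (0xB4): reg=0xDE

Answer: 0xDE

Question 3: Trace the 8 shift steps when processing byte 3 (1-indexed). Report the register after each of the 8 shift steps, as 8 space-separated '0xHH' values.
After byte 1 (0xE7): reg=0xBB
After byte 2 (0x15): reg=0x43
Register before byte 3: 0x43
After XOR with byte 0x82: 0xC1

Answer: 0x85 0x0D 0x1A 0x34 0x68 0xD0 0xA7 0x49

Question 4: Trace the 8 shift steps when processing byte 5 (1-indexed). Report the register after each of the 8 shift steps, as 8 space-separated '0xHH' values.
After byte 1 (0xE7): reg=0xBB
After byte 2 (0x15): reg=0x43
After byte 3 (0x82): reg=0x49
After byte 4 (0x05): reg=0xE3
Register before byte 5: 0xE3
After XOR with byte 0xA2: 0x41

Answer: 0x82 0x03 0x06 0x0C 0x18 0x30 0x60 0xC0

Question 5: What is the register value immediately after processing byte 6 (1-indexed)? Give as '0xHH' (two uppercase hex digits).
After byte 1 (0xE7): reg=0xBB
After byte 2 (0x15): reg=0x43
After byte 3 (0x82): reg=0x49
After byte 4 (0x05): reg=0xE3
After byte 5 (0xA2): reg=0xC0
After byte 6 (0x6F): reg=0x44

Answer: 0x44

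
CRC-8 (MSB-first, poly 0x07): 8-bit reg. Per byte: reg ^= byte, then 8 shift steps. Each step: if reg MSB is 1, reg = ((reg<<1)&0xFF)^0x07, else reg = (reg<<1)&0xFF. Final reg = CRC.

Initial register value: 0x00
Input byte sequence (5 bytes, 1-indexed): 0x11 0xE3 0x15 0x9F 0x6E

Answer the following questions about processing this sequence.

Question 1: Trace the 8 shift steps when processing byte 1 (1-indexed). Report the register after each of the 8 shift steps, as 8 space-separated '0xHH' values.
Register before byte 1: 0x00
After XOR with byte 0x11: 0x11

Answer: 0x22 0x44 0x88 0x17 0x2E 0x5C 0xB8 0x77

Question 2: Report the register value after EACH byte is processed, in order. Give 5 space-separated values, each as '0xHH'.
0x77 0xE5 0xDE 0xC0 0x43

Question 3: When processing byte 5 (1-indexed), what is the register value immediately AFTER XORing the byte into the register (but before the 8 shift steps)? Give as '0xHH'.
Answer: 0xAE

Derivation:
Register before byte 5: 0xC0
Byte 5: 0x6E
0xC0 XOR 0x6E = 0xAE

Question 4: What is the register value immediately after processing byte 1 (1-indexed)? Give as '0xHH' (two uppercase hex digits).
Answer: 0x77

Derivation:
After byte 1 (0x11): reg=0x77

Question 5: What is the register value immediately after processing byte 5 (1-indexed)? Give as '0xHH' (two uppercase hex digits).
Answer: 0x43

Derivation:
After byte 1 (0x11): reg=0x77
After byte 2 (0xE3): reg=0xE5
After byte 3 (0x15): reg=0xDE
After byte 4 (0x9F): reg=0xC0
After byte 5 (0x6E): reg=0x43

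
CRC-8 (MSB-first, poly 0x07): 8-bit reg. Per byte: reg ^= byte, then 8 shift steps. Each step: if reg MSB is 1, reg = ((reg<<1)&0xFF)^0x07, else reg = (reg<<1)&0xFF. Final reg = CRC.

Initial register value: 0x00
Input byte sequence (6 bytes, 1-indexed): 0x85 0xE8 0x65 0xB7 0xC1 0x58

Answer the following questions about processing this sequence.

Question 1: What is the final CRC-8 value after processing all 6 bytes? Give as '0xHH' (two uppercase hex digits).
Answer: 0xD3

Derivation:
After byte 1 (0x85): reg=0x92
After byte 2 (0xE8): reg=0x61
After byte 3 (0x65): reg=0x1C
After byte 4 (0xB7): reg=0x58
After byte 5 (0xC1): reg=0xC6
After byte 6 (0x58): reg=0xD3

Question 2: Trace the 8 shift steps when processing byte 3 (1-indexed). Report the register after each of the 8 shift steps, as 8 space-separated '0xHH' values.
After byte 1 (0x85): reg=0x92
After byte 2 (0xE8): reg=0x61
Register before byte 3: 0x61
After XOR with byte 0x65: 0x04

Answer: 0x08 0x10 0x20 0x40 0x80 0x07 0x0E 0x1C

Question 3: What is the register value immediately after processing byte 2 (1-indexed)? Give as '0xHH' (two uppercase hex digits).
Answer: 0x61

Derivation:
After byte 1 (0x85): reg=0x92
After byte 2 (0xE8): reg=0x61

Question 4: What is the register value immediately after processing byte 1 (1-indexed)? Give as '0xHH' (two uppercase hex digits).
Answer: 0x92

Derivation:
After byte 1 (0x85): reg=0x92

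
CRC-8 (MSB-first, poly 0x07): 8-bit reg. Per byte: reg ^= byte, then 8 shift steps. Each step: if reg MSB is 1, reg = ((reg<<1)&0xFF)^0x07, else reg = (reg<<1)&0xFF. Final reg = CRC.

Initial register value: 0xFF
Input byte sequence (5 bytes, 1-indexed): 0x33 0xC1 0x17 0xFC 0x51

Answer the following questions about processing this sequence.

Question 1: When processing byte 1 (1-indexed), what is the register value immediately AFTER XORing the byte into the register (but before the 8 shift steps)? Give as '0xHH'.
Answer: 0xCC

Derivation:
Register before byte 1: 0xFF
Byte 1: 0x33
0xFF XOR 0x33 = 0xCC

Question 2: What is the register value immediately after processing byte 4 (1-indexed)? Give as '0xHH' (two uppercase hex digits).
Answer: 0x62

Derivation:
After byte 1 (0x33): reg=0x6A
After byte 2 (0xC1): reg=0x58
After byte 3 (0x17): reg=0xEA
After byte 4 (0xFC): reg=0x62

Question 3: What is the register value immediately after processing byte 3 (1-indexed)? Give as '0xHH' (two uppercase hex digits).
After byte 1 (0x33): reg=0x6A
After byte 2 (0xC1): reg=0x58
After byte 3 (0x17): reg=0xEA

Answer: 0xEA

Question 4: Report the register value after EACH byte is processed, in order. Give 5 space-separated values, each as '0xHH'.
0x6A 0x58 0xEA 0x62 0x99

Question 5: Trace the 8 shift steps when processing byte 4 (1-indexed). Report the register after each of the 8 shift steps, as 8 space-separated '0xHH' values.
After byte 1 (0x33): reg=0x6A
After byte 2 (0xC1): reg=0x58
After byte 3 (0x17): reg=0xEA
Register before byte 4: 0xEA
After XOR with byte 0xFC: 0x16

Answer: 0x2C 0x58 0xB0 0x67 0xCE 0x9B 0x31 0x62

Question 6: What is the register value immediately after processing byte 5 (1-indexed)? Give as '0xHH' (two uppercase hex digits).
After byte 1 (0x33): reg=0x6A
After byte 2 (0xC1): reg=0x58
After byte 3 (0x17): reg=0xEA
After byte 4 (0xFC): reg=0x62
After byte 5 (0x51): reg=0x99

Answer: 0x99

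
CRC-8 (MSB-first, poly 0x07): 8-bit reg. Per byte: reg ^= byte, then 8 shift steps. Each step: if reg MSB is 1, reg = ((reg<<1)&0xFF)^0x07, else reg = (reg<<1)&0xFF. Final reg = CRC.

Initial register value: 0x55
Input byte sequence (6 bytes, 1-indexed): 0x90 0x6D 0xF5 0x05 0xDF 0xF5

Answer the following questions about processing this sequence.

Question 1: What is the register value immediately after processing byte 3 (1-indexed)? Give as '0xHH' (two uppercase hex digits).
After byte 1 (0x90): reg=0x55
After byte 2 (0x6D): reg=0xA8
After byte 3 (0xF5): reg=0x94

Answer: 0x94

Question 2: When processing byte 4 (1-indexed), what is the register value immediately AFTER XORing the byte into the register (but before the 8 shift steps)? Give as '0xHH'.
Answer: 0x91

Derivation:
Register before byte 4: 0x94
Byte 4: 0x05
0x94 XOR 0x05 = 0x91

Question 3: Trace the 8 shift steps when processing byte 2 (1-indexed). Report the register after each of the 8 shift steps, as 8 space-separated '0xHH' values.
Answer: 0x70 0xE0 0xC7 0x89 0x15 0x2A 0x54 0xA8

Derivation:
After byte 1 (0x90): reg=0x55
Register before byte 2: 0x55
After XOR with byte 0x6D: 0x38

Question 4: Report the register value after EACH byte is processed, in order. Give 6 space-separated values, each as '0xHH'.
0x55 0xA8 0x94 0xFE 0xE7 0x7E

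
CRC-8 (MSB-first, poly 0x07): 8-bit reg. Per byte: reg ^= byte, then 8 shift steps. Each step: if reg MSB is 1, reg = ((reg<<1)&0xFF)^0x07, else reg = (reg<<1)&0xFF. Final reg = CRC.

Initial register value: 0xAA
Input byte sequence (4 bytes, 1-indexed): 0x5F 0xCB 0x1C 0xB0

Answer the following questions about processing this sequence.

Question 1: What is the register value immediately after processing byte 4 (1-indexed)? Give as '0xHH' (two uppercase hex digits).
After byte 1 (0x5F): reg=0xC5
After byte 2 (0xCB): reg=0x2A
After byte 3 (0x1C): reg=0x82
After byte 4 (0xB0): reg=0x9E

Answer: 0x9E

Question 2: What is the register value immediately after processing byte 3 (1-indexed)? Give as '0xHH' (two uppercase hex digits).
Answer: 0x82

Derivation:
After byte 1 (0x5F): reg=0xC5
After byte 2 (0xCB): reg=0x2A
After byte 3 (0x1C): reg=0x82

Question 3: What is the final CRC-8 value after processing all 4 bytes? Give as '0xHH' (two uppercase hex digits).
After byte 1 (0x5F): reg=0xC5
After byte 2 (0xCB): reg=0x2A
After byte 3 (0x1C): reg=0x82
After byte 4 (0xB0): reg=0x9E

Answer: 0x9E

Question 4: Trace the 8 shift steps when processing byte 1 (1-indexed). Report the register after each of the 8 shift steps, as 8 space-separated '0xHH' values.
Register before byte 1: 0xAA
After XOR with byte 0x5F: 0xF5

Answer: 0xED 0xDD 0xBD 0x7D 0xFA 0xF3 0xE1 0xC5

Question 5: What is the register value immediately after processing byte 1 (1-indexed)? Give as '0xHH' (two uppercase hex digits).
After byte 1 (0x5F): reg=0xC5

Answer: 0xC5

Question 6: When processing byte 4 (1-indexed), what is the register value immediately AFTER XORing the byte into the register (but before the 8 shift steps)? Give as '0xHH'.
Register before byte 4: 0x82
Byte 4: 0xB0
0x82 XOR 0xB0 = 0x32

Answer: 0x32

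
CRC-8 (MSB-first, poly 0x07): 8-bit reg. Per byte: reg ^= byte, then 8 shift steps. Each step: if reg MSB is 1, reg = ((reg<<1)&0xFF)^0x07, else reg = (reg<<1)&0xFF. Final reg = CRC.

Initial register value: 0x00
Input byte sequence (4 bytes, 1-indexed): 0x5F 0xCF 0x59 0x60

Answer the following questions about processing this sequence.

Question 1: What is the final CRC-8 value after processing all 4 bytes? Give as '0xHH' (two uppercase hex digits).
After byte 1 (0x5F): reg=0x9A
After byte 2 (0xCF): reg=0xAC
After byte 3 (0x59): reg=0xC5
After byte 4 (0x60): reg=0x72

Answer: 0x72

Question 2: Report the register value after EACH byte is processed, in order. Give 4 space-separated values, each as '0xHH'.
0x9A 0xAC 0xC5 0x72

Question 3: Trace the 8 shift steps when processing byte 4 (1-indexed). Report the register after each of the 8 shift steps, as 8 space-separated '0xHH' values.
Answer: 0x4D 0x9A 0x33 0x66 0xCC 0x9F 0x39 0x72

Derivation:
After byte 1 (0x5F): reg=0x9A
After byte 2 (0xCF): reg=0xAC
After byte 3 (0x59): reg=0xC5
Register before byte 4: 0xC5
After XOR with byte 0x60: 0xA5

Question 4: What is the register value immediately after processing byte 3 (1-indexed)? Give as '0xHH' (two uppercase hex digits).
Answer: 0xC5

Derivation:
After byte 1 (0x5F): reg=0x9A
After byte 2 (0xCF): reg=0xAC
After byte 3 (0x59): reg=0xC5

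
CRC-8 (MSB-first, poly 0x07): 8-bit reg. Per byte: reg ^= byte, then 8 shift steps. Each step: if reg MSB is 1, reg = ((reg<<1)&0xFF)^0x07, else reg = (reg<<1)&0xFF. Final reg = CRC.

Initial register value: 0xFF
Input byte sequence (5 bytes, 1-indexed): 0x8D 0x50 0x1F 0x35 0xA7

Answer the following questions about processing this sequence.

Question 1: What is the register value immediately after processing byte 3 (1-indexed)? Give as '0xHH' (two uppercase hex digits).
Answer: 0xE0

Derivation:
After byte 1 (0x8D): reg=0x59
After byte 2 (0x50): reg=0x3F
After byte 3 (0x1F): reg=0xE0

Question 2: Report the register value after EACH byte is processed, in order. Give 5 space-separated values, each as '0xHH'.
0x59 0x3F 0xE0 0x25 0x87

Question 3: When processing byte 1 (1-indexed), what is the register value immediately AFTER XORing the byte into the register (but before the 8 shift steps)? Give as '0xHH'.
Register before byte 1: 0xFF
Byte 1: 0x8D
0xFF XOR 0x8D = 0x72

Answer: 0x72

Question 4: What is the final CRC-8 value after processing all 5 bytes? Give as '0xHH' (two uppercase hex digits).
After byte 1 (0x8D): reg=0x59
After byte 2 (0x50): reg=0x3F
After byte 3 (0x1F): reg=0xE0
After byte 4 (0x35): reg=0x25
After byte 5 (0xA7): reg=0x87

Answer: 0x87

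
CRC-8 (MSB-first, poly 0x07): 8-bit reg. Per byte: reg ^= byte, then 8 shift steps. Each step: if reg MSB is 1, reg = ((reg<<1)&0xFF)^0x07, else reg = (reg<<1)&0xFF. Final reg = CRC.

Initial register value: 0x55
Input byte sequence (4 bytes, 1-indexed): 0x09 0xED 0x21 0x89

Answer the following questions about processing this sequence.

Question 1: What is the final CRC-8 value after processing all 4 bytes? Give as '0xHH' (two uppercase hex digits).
After byte 1 (0x09): reg=0x93
After byte 2 (0xED): reg=0x7D
After byte 3 (0x21): reg=0x93
After byte 4 (0x89): reg=0x46

Answer: 0x46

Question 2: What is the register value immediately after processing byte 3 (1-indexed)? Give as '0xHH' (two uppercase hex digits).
Answer: 0x93

Derivation:
After byte 1 (0x09): reg=0x93
After byte 2 (0xED): reg=0x7D
After byte 3 (0x21): reg=0x93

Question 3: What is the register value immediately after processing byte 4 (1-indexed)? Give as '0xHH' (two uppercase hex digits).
After byte 1 (0x09): reg=0x93
After byte 2 (0xED): reg=0x7D
After byte 3 (0x21): reg=0x93
After byte 4 (0x89): reg=0x46

Answer: 0x46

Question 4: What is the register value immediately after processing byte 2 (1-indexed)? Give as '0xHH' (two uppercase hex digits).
Answer: 0x7D

Derivation:
After byte 1 (0x09): reg=0x93
After byte 2 (0xED): reg=0x7D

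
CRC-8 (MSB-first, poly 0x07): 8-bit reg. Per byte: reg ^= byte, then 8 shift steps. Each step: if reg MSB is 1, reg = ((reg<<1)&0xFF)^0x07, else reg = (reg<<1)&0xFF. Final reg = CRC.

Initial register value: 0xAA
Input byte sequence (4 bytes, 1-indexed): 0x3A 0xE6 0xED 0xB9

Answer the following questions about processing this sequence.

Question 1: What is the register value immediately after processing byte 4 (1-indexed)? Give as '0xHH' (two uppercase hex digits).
Answer: 0x69

Derivation:
After byte 1 (0x3A): reg=0xF9
After byte 2 (0xE6): reg=0x5D
After byte 3 (0xED): reg=0x19
After byte 4 (0xB9): reg=0x69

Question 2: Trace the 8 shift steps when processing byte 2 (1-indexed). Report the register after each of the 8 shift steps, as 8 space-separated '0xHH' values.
After byte 1 (0x3A): reg=0xF9
Register before byte 2: 0xF9
After XOR with byte 0xE6: 0x1F

Answer: 0x3E 0x7C 0xF8 0xF7 0xE9 0xD5 0xAD 0x5D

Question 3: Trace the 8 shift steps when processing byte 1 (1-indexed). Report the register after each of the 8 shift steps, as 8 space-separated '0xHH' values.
Register before byte 1: 0xAA
After XOR with byte 0x3A: 0x90

Answer: 0x27 0x4E 0x9C 0x3F 0x7E 0xFC 0xFF 0xF9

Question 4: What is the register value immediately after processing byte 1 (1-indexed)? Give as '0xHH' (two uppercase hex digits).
After byte 1 (0x3A): reg=0xF9

Answer: 0xF9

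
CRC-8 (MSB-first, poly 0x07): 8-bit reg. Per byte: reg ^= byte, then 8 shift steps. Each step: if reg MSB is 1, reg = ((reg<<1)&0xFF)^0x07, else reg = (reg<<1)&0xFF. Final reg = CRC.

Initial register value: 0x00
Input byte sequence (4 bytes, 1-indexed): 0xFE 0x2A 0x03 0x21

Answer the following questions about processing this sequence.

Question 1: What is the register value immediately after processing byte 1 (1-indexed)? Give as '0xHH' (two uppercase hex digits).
After byte 1 (0xFE): reg=0xF4

Answer: 0xF4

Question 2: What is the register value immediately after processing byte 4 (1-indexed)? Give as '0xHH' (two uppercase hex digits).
Answer: 0xDB

Derivation:
After byte 1 (0xFE): reg=0xF4
After byte 2 (0x2A): reg=0x14
After byte 3 (0x03): reg=0x65
After byte 4 (0x21): reg=0xDB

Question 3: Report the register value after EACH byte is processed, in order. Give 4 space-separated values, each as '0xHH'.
0xF4 0x14 0x65 0xDB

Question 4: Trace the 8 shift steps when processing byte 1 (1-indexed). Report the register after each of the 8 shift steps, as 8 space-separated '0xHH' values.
Register before byte 1: 0x00
After XOR with byte 0xFE: 0xFE

Answer: 0xFB 0xF1 0xE5 0xCD 0x9D 0x3D 0x7A 0xF4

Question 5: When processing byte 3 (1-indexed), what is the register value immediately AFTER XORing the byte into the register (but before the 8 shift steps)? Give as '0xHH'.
Answer: 0x17

Derivation:
Register before byte 3: 0x14
Byte 3: 0x03
0x14 XOR 0x03 = 0x17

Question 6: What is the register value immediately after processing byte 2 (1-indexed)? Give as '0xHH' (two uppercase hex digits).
Answer: 0x14

Derivation:
After byte 1 (0xFE): reg=0xF4
After byte 2 (0x2A): reg=0x14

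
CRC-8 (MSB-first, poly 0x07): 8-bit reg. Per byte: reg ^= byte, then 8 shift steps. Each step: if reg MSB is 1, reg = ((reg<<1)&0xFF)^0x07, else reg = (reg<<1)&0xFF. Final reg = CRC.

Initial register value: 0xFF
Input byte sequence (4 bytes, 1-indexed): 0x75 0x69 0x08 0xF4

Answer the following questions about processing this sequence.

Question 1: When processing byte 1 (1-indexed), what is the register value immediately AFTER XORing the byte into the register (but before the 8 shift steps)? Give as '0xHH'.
Answer: 0x8A

Derivation:
Register before byte 1: 0xFF
Byte 1: 0x75
0xFF XOR 0x75 = 0x8A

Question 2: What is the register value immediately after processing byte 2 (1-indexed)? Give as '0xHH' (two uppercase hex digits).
Answer: 0x2C

Derivation:
After byte 1 (0x75): reg=0xBF
After byte 2 (0x69): reg=0x2C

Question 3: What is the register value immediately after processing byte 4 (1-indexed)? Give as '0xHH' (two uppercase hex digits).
After byte 1 (0x75): reg=0xBF
After byte 2 (0x69): reg=0x2C
After byte 3 (0x08): reg=0xFC
After byte 4 (0xF4): reg=0x38

Answer: 0x38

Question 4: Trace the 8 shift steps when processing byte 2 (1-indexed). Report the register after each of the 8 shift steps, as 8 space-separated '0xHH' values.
After byte 1 (0x75): reg=0xBF
Register before byte 2: 0xBF
After XOR with byte 0x69: 0xD6

Answer: 0xAB 0x51 0xA2 0x43 0x86 0x0B 0x16 0x2C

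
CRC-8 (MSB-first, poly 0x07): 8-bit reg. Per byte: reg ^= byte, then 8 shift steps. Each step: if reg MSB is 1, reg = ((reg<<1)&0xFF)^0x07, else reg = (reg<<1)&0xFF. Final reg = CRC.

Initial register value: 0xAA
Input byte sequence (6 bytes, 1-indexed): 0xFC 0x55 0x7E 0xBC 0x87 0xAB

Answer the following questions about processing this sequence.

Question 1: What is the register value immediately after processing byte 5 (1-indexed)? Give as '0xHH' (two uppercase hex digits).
After byte 1 (0xFC): reg=0xA5
After byte 2 (0x55): reg=0xDE
After byte 3 (0x7E): reg=0x69
After byte 4 (0xBC): reg=0x25
After byte 5 (0x87): reg=0x67

Answer: 0x67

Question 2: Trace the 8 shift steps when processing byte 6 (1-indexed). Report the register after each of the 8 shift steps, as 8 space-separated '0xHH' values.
Answer: 0x9F 0x39 0x72 0xE4 0xCF 0x99 0x35 0x6A

Derivation:
After byte 1 (0xFC): reg=0xA5
After byte 2 (0x55): reg=0xDE
After byte 3 (0x7E): reg=0x69
After byte 4 (0xBC): reg=0x25
After byte 5 (0x87): reg=0x67
Register before byte 6: 0x67
After XOR with byte 0xAB: 0xCC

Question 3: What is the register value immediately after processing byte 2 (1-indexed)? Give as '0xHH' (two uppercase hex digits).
After byte 1 (0xFC): reg=0xA5
After byte 2 (0x55): reg=0xDE

Answer: 0xDE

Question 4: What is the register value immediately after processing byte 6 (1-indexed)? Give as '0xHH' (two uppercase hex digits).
Answer: 0x6A

Derivation:
After byte 1 (0xFC): reg=0xA5
After byte 2 (0x55): reg=0xDE
After byte 3 (0x7E): reg=0x69
After byte 4 (0xBC): reg=0x25
After byte 5 (0x87): reg=0x67
After byte 6 (0xAB): reg=0x6A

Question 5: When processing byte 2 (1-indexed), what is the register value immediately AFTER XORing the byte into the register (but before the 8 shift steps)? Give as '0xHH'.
Register before byte 2: 0xA5
Byte 2: 0x55
0xA5 XOR 0x55 = 0xF0

Answer: 0xF0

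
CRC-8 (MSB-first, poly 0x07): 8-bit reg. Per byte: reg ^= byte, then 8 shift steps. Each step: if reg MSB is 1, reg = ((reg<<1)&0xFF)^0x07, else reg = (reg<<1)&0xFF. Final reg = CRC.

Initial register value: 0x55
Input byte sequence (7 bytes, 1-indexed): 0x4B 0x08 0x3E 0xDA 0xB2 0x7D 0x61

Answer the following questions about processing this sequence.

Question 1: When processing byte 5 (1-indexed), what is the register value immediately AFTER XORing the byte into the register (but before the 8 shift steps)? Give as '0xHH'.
Answer: 0x67

Derivation:
Register before byte 5: 0xD5
Byte 5: 0xB2
0xD5 XOR 0xB2 = 0x67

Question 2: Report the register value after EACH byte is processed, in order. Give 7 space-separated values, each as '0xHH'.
0x5A 0xB9 0x9C 0xD5 0x32 0xEA 0xB8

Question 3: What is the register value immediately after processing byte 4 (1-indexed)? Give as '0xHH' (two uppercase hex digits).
Answer: 0xD5

Derivation:
After byte 1 (0x4B): reg=0x5A
After byte 2 (0x08): reg=0xB9
After byte 3 (0x3E): reg=0x9C
After byte 4 (0xDA): reg=0xD5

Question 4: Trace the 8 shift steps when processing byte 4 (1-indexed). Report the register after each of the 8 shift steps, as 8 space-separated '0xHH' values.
After byte 1 (0x4B): reg=0x5A
After byte 2 (0x08): reg=0xB9
After byte 3 (0x3E): reg=0x9C
Register before byte 4: 0x9C
After XOR with byte 0xDA: 0x46

Answer: 0x8C 0x1F 0x3E 0x7C 0xF8 0xF7 0xE9 0xD5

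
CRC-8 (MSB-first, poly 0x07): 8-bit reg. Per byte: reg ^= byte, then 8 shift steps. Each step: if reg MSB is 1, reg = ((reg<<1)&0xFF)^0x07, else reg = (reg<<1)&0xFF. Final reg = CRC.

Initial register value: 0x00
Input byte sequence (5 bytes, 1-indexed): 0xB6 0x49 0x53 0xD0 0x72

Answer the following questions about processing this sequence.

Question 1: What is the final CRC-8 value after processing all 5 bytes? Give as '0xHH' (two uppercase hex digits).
After byte 1 (0xB6): reg=0x0B
After byte 2 (0x49): reg=0xC9
After byte 3 (0x53): reg=0xCF
After byte 4 (0xD0): reg=0x5D
After byte 5 (0x72): reg=0xCD

Answer: 0xCD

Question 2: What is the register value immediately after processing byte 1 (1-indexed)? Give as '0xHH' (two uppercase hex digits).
After byte 1 (0xB6): reg=0x0B

Answer: 0x0B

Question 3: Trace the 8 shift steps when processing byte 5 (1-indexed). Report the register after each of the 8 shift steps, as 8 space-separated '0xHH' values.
After byte 1 (0xB6): reg=0x0B
After byte 2 (0x49): reg=0xC9
After byte 3 (0x53): reg=0xCF
After byte 4 (0xD0): reg=0x5D
Register before byte 5: 0x5D
After XOR with byte 0x72: 0x2F

Answer: 0x5E 0xBC 0x7F 0xFE 0xFB 0xF1 0xE5 0xCD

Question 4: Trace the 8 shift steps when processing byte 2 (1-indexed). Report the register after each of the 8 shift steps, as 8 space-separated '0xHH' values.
Answer: 0x84 0x0F 0x1E 0x3C 0x78 0xF0 0xE7 0xC9

Derivation:
After byte 1 (0xB6): reg=0x0B
Register before byte 2: 0x0B
After XOR with byte 0x49: 0x42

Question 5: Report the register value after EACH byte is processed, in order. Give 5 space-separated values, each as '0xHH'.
0x0B 0xC9 0xCF 0x5D 0xCD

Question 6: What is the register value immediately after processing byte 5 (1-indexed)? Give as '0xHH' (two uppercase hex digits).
Answer: 0xCD

Derivation:
After byte 1 (0xB6): reg=0x0B
After byte 2 (0x49): reg=0xC9
After byte 3 (0x53): reg=0xCF
After byte 4 (0xD0): reg=0x5D
After byte 5 (0x72): reg=0xCD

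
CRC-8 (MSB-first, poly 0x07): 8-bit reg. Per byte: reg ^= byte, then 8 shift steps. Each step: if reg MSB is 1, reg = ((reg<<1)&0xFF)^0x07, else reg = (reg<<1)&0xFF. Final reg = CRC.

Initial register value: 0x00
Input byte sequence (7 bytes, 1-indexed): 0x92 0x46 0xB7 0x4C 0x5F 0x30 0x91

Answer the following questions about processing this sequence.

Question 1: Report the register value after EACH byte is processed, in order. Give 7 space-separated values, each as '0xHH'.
0xF7 0x1E 0x56 0x46 0x4F 0x7A 0x9F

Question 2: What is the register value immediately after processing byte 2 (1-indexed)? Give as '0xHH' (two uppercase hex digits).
Answer: 0x1E

Derivation:
After byte 1 (0x92): reg=0xF7
After byte 2 (0x46): reg=0x1E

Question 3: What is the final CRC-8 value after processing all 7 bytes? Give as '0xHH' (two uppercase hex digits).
After byte 1 (0x92): reg=0xF7
After byte 2 (0x46): reg=0x1E
After byte 3 (0xB7): reg=0x56
After byte 4 (0x4C): reg=0x46
After byte 5 (0x5F): reg=0x4F
After byte 6 (0x30): reg=0x7A
After byte 7 (0x91): reg=0x9F

Answer: 0x9F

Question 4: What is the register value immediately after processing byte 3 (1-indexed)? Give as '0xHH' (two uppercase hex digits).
After byte 1 (0x92): reg=0xF7
After byte 2 (0x46): reg=0x1E
After byte 3 (0xB7): reg=0x56

Answer: 0x56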